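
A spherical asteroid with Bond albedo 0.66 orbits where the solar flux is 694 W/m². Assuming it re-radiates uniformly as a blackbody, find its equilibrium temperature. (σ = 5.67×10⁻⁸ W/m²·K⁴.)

Power absorbed = (1−a)S·πR²; power emitted = 4πR²σT⁴. Equating and cancelling πR²:
T = ((1−a)S / 4σ)^(1/4) = (236 / (4 × 5.67×10⁻⁸))^(1/4) = (1.04×10^9)^(1/4).
T = 180 K.

T ≈ 180 K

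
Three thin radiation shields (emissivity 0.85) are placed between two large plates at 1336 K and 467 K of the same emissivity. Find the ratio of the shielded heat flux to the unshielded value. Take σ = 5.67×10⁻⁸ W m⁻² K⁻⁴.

With N identical shields there are N+1 = 4 gaps in series, each with the same radiative resistance, so the flux falls to 1/(N+1) of its unshielded value.

ratio ≈ 0.250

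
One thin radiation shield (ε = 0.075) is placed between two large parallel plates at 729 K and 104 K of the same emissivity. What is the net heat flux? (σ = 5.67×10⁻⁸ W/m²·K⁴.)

q ≈ 312 W/m²

Each of the 2 gaps contributes resistance (2/ε − 1) = 2/0.075 − 1 = 25.67; total = 51.33.
q = σ(T₁⁴ − T₂⁴) / 51.33 = 5.67×10⁻⁸ × 2.82×10^11 / 51.33 = 312 W/m².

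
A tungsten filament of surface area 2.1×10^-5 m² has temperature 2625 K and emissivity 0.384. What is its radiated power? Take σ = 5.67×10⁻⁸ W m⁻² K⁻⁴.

P = εσAT⁴ = 0.384 × 5.67×10⁻⁸ × 2.10×10^-5 × (2625)⁴ = 0.384 × 5.67×10⁻⁸ × 2.10×10^-5 × 4.75×10^13.
P = 21.7 W.

P ≈ 21.7 W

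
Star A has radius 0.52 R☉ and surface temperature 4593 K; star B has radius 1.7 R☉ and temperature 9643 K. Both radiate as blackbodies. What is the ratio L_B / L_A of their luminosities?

L = 4πR²σT⁴ ∝ R²T⁴, so L_B/L_A = (1.7/0.52)² × (9643/4593)⁴ = 10.7 × 19.4 = 208.

L_B/L_A ≈ 208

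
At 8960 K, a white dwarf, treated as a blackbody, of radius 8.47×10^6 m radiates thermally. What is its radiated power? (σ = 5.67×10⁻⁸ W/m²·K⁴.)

A = 4πr² = 4π × (8.47×10^6)² = 9.02×10^14 m².
P = σAT⁴ = 5.67×10⁻⁸ × 9.02×10^14 × (8960)⁴ = 5.67×10⁻⁸ × 9.02×10^14 × 6.45×10^15.
P = 3.29×10^23 W.

P ≈ 3.29×10^23 W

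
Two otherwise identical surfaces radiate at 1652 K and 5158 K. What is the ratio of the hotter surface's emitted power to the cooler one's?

P ∝ T⁴, so the ratio is (5158/1652)⁴ = (3.122)⁴ = 95.0.

ratio ≈ 95.0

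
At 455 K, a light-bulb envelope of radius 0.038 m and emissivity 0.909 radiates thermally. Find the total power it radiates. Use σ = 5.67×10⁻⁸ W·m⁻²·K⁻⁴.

P ≈ 40.1 W

A = 4πr² = 4π × (0.038)² = 0.0181 m².
Stefan–Boltzmann: P = εσAT⁴ = 0.909 × 5.67×10⁻⁸ × 0.0181 × (455)⁴ = 0.909 × 5.67×10⁻⁸ × 0.0181 × 4.29×10^10.
P = 40.1 W.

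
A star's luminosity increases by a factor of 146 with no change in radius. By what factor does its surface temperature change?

factor ≈ 3.48

P ∝ T⁴ ⇒ T ∝ P^(1/4), so T scales by (146)^(1/4) = 3.48.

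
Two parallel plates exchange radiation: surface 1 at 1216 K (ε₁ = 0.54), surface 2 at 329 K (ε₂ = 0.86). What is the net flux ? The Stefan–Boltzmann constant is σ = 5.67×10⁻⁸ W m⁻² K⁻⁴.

q ≈ 61200 W/m²

For two large parallel gray plates, q = σ(T₁⁴ − T₂⁴) / (1/ε₁ + 1/ε₂ − 1).
1/ε₁ + 1/ε₂ − 1 = 1/0.54 + 1/0.86 − 1 = 2.015.
T₁⁴ − T₂⁴ = 2.19×10^12 − 1.17×10^10 = 2.17×10^12 K⁴.
q = 5.67×10⁻⁸ × 2.17×10^12 / 2.015 = 61200 W/m².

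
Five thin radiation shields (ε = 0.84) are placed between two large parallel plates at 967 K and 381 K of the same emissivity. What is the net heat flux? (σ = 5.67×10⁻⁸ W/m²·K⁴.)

q ≈ 5840 W/m²

Each of the 6 gaps contributes resistance (2/ε − 1) = 2/0.84 − 1 = 1.381; total = 8.286.
q = σ(T₁⁴ − T₂⁴) / 8.286 = 5.67×10⁻⁸ × 8.53×10^11 / 8.286 = 5840 W/m².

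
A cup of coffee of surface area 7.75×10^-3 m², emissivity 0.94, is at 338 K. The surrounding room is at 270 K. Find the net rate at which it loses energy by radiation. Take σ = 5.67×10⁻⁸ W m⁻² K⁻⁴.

Q = εσA(T⁴ − T_s⁴). T⁴ − T_s⁴ = (338)⁴ − (270)⁴ = 1.31×10^10 − 5.31×10^9 = 7.74×10^9 K⁴.
Q = 0.94 × 5.67×10⁻⁸ × 7.75×10^-3 × 7.74×10^9 = 3.20 W.

Q ≈ 3.20 W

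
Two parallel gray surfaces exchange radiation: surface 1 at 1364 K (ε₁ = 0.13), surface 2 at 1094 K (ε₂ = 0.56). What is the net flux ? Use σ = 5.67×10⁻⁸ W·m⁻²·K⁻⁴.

For two large parallel gray plates, q = σ(T₁⁴ − T₂⁴) / (1/ε₁ + 1/ε₂ − 1).
1/ε₁ + 1/ε₂ − 1 = 1/0.13 + 1/0.56 − 1 = 8.478.
T₁⁴ − T₂⁴ = 3.46×10^12 − 1.43×10^12 = 2.03×10^12 K⁴.
q = 5.67×10⁻⁸ × 2.03×10^12 / 8.478 = 13600 W/m².

q ≈ 13600 W/m²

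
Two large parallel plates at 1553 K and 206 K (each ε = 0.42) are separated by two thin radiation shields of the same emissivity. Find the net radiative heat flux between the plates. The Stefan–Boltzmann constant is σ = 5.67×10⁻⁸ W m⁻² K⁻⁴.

q ≈ 29200 W/m²

Each of the 3 gaps contributes resistance (2/ε − 1) = 2/0.42 − 1 = 3.762; total = 11.29.
q = σ(T₁⁴ − T₂⁴) / 11.29 = 5.67×10⁻⁸ × 5.82×10^12 / 11.29 = 29200 W/m².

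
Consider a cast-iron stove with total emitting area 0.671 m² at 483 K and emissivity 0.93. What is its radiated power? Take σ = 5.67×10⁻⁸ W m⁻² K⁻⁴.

P = εσAT⁴ = 0.93 × 5.67×10⁻⁸ × 0.671 × (483)⁴ = 0.93 × 5.67×10⁻⁸ × 0.671 × 5.44×10^10.
P = 1930 W.

P ≈ 1930 W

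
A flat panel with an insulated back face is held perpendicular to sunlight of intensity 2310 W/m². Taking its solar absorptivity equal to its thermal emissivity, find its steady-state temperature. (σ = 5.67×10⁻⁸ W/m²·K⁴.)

T ≈ 449 K

Absorbed flux αS = emitted flux εσT⁴ (one radiating face); with α = ε, T = (S/σ)^(1/4).
T = (2310 / 5.67×10⁻⁸)^(1/4) = (4.07×10^10)^(1/4).
T = 449 K.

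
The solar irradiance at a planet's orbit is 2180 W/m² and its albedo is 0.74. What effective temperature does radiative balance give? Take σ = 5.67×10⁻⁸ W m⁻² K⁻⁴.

T ≈ 224 K

Power absorbed = (1−a)S·πR²; power emitted = 4πR²σT⁴. Equating and cancelling πR²:
T = ((1−a)S / 4σ)^(1/4) = (567 / (4 × 5.67×10⁻⁸))^(1/4) = (2.50×10^9)^(1/4).
T = 224 K.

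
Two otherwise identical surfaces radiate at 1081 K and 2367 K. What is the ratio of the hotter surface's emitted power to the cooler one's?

ratio ≈ 23.0

P ∝ T⁴, so the ratio is (2367/1081)⁴ = (2.190)⁴ = 23.0.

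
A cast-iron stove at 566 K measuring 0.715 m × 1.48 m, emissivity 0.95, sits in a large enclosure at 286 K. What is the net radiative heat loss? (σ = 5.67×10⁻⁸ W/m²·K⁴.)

A = 0.715 × 1.48 = 1.06 m².
Q = εσA(T⁴ − T_s⁴). T⁴ − T_s⁴ = (566)⁴ − (286)⁴ = 1.03×10^11 − 6.69×10^9 = 9.59×10^10 K⁴.
Q = 0.95 × 5.67×10⁻⁸ × 1.06 × 9.59×10^10 = 5470 W.

Q ≈ 5470 W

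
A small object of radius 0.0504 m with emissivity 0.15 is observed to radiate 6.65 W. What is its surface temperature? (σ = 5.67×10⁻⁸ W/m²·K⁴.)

A = 4πr² = 4π × (0.0504)² = 0.0319 m².
From P = εσAT⁴, T = (P / εσA)^(1/4) = (6.65 / (0.15 × 5.67×10⁻⁸ × 0.0319))^(1/4).
T = (2.45×10^10)^(1/4) = 396 K.

T ≈ 396 K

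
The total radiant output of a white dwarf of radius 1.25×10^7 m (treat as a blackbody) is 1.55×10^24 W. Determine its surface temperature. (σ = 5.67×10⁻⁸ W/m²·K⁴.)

T ≈ 10900 K

A = 4πr² = 4π × (1.25×10^7)² = 1.96×10^15 m².
From P = σAT⁴, T = (P / σA)^(1/4) = (1.55×10^24 / (5.67×10⁻⁸ × 1.96×10^15))^(1/4).
T = (1.39×10^16)^(1/4) = 10900 K.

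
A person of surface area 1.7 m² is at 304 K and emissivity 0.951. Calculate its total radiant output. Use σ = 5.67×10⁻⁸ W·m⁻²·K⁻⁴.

Stefan–Boltzmann: P = εσAT⁴ = 0.951 × 5.67×10⁻⁸ × 1.70 × (304)⁴ = 0.951 × 5.67×10⁻⁸ × 1.70 × 8.54×10^9.
P = 783 W.

P ≈ 783 W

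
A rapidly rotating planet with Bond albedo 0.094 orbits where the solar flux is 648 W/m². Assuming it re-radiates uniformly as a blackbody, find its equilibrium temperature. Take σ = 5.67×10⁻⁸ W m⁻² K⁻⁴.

T ≈ 226 K

Power absorbed = (1−a)S·πR²; power emitted = 4πR²σT⁴. Equating and cancelling πR²:
T = ((1−a)S / 4σ)^(1/4) = (587 / (4 × 5.67×10⁻⁸))^(1/4) = (2.59×10^9)^(1/4).
T = 226 K.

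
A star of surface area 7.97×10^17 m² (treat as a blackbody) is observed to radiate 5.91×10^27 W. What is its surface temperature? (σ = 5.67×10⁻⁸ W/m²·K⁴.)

T ≈ 19000 K

From P = σAT⁴, T = (P / σA)^(1/4) = (5.91×10^27 / (5.67×10⁻⁸ × 7.97×10^17))^(1/4).
T = (1.31×10^17)^(1/4) = 19000 K.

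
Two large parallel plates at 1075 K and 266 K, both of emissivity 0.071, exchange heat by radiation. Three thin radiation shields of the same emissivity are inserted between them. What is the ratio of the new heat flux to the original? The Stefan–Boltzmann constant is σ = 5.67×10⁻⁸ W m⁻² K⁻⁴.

With N identical shields there are N+1 = 4 gaps in series, each with the same radiative resistance, so the flux falls to 1/(N+1) of its unshielded value.

ratio ≈ 0.250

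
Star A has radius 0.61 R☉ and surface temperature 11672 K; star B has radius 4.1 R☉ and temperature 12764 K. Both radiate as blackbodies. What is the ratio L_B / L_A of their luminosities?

L = 4πR²σT⁴ ∝ R²T⁴, so L_B/L_A = (4.1/0.61)² × (12764/11672)⁴ = 45.2 × 1.43 = 64.6.

L_B/L_A ≈ 64.6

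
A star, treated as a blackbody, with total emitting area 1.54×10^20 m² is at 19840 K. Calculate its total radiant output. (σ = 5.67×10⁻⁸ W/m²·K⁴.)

P = σAT⁴ = 5.67×10⁻⁸ × 1.54×10^20 × (19840)⁴ = 5.67×10⁻⁸ × 1.54×10^20 × 1.55×10^17.
P = 1.35×10^30 W.

P ≈ 1.35×10^30 W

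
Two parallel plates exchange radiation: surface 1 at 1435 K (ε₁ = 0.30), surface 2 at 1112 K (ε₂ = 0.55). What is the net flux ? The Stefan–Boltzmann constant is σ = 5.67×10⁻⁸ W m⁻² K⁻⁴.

For two large parallel gray plates, q = σ(T₁⁴ − T₂⁴) / (1/ε₁ + 1/ε₂ − 1).
1/ε₁ + 1/ε₂ − 1 = 1/0.30 + 1/0.55 − 1 = 4.152.
T₁⁴ − T₂⁴ = 4.24×10^12 − 1.53×10^12 = 2.71×10^12 K⁴.
q = 5.67×10⁻⁸ × 2.71×10^12 / 4.152 = 37000 W/m².

q ≈ 37000 W/m²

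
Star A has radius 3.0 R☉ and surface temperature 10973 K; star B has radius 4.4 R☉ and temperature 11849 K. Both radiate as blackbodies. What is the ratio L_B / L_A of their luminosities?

L = 4πR²σT⁴ ∝ R²T⁴, so L_B/L_A = (4.4/3.0)² × (11849/10973)⁴ = 2.15 × 1.36 = 2.92.

L_B/L_A ≈ 2.92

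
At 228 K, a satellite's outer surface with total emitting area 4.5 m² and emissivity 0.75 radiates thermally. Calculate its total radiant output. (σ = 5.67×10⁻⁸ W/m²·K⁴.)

Stefan–Boltzmann: P = εσAT⁴ = 0.75 × 5.67×10⁻⁸ × 4.50 × (228)⁴ = 0.75 × 5.67×10⁻⁸ × 4.50 × 2.70×10^9.
P = 517 W.

P ≈ 517 W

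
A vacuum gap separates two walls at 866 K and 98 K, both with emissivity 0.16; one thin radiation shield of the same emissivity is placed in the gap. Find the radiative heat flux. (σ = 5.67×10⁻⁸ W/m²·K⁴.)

q ≈ 1390 W/m²

Each of the 2 gaps contributes resistance (2/ε − 1) = 2/0.16 − 1 = 11.50; total = 23.00.
q = σ(T₁⁴ − T₂⁴) / 23.00 = 5.67×10⁻⁸ × 5.62×10^11 / 23.00 = 1390 W/m².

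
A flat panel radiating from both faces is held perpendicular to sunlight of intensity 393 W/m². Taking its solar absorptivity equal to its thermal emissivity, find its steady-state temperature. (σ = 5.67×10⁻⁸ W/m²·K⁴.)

Absorbed flux αS = emitted flux 2εσT⁴ per unit area; with α = ε this gives T = (S/2σ)^(1/4).
T = (393 / (2 × 5.67×10⁻⁸))^(1/4) = (3.47×10^9)^(1/4).
T = 243 K.

T ≈ 243 K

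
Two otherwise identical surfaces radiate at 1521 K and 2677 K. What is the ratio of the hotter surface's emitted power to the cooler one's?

P ∝ T⁴, so the ratio is (2677/1521)⁴ = (1.760)⁴ = 9.60.

ratio ≈ 9.60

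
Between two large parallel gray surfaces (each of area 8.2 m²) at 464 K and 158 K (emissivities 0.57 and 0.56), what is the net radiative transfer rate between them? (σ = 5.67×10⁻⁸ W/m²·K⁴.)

For two large parallel gray plates, q = σ(T₁⁴ − T₂⁴) / (1/ε₁ + 1/ε₂ − 1).
1/ε₁ + 1/ε₂ − 1 = 1/0.57 + 1/0.56 − 1 = 2.540.
T₁⁴ − T₂⁴ = 4.64×10^10 − 6.23×10^8 = 4.57×10^10 K⁴.
q = 5.67×10⁻⁸ × 4.57×10^10 / 2.540 = 1020 W/m².
Q = q·A = 1020 × 8.2 = 8370 W.

Q ≈ 8370 W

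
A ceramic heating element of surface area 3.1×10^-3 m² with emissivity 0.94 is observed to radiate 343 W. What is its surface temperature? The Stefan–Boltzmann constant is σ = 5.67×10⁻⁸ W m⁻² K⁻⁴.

T ≈ 1200 K

From P = εσAT⁴, T = (P / εσA)^(1/4) = (343 / (0.94 × 5.67×10⁻⁸ × 3.10×10^-3))^(1/4).
T = (2.08×10^12)^(1/4) = 1200 K.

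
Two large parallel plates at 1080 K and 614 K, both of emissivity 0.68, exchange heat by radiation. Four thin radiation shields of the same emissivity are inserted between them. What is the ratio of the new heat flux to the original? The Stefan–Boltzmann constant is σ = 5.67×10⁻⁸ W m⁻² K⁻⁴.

With N identical shields there are N+1 = 5 gaps in series, each with the same radiative resistance, so the flux falls to 1/(N+1) of its unshielded value.

ratio ≈ 0.200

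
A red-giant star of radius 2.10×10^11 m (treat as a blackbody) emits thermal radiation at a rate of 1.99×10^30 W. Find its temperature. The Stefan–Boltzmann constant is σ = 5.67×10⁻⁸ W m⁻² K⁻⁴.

A = 4πr² = 4π × (2.10×10^11)² = 5.54×10^23 m².
From P = σAT⁴, T = (P / σA)^(1/4) = (1.99×10^30 / (5.67×10⁻⁸ × 5.54×10^23))^(1/4).
T = (6.33×10^13)^(1/4) = 2820 K.

T ≈ 2820 K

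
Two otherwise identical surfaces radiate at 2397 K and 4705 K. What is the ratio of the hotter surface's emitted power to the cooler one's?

ratio ≈ 14.8

P ∝ T⁴, so the ratio is (4705/2397)⁴ = (1.963)⁴ = 14.8.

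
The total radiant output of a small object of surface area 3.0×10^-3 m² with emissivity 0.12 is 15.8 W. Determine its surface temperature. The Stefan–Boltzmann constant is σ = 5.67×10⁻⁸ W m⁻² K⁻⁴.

T ≈ 938 K

From P = εσAT⁴, T = (P / εσA)^(1/4) = (15.8 / (0.12 × 5.67×10⁻⁸ × 3.00×10^-3))^(1/4).
T = (7.74×10^11)^(1/4) = 938 K.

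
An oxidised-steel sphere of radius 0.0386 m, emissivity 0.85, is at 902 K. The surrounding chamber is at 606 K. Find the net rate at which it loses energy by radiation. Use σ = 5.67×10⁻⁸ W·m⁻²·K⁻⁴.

A = 4πr² = 4π × (0.0386)² = 0.0187 m².
Q = εσA(T⁴ − T_s⁴). T⁴ − T_s⁴ = (902)⁴ − (606)⁴ = 6.62×10^11 − 1.35×10^11 = 5.27×10^11 K⁴.
Q = 0.85 × 5.67×10⁻⁸ × 0.0187 × 5.27×10^11 = 476 W.

Q ≈ 476 W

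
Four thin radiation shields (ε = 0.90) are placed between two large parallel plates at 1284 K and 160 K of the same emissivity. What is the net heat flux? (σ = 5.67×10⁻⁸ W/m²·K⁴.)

Each of the 5 gaps contributes resistance (2/ε − 1) = 2/0.90 − 1 = 1.222; total = 6.111.
q = σ(T₁⁴ − T₂⁴) / 6.111 = 5.67×10⁻⁸ × 2.72×10^12 / 6.111 = 25200 W/m².

q ≈ 25200 W/m²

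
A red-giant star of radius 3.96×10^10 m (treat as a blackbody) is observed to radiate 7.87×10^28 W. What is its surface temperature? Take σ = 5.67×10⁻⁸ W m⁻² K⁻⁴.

T ≈ 2900 K

A = 4πr² = 4π × (3.96×10^10)² = 1.97×10^22 m².
From P = σAT⁴, T = (P / σA)^(1/4) = (7.87×10^28 / (5.67×10⁻⁸ × 1.97×10^22))^(1/4).
T = (7.04×10^13)^(1/4) = 2900 K.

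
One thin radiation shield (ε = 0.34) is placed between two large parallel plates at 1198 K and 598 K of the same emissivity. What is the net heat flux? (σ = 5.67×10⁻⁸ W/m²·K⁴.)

Each of the 2 gaps contributes resistance (2/ε − 1) = 2/0.34 − 1 = 4.882; total = 9.765.
q = σ(T₁⁴ − T₂⁴) / 9.765 = 5.67×10⁻⁸ × 1.93×10^12 / 9.765 = 11200 W/m².

q ≈ 11200 W/m²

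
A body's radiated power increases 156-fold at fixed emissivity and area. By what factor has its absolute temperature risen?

P ∝ T⁴ ⇒ T ∝ P^(1/4), so T scales by (156)^(1/4) = 3.53.

factor ≈ 3.53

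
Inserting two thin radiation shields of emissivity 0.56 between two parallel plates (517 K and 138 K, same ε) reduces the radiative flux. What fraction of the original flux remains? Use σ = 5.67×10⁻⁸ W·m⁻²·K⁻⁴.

ratio ≈ 0.333

With N identical shields there are N+1 = 3 gaps in series, each with the same radiative resistance, so the flux falls to 1/(N+1) of its unshielded value.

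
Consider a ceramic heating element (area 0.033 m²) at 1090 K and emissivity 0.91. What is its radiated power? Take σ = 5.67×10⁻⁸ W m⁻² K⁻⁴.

P ≈ 2400 W

P = εσAT⁴ = 0.91 × 5.67×10⁻⁸ × 0.0330 × (1090)⁴ = 0.91 × 5.67×10⁻⁸ × 0.0330 × 1.41×10^12.
P = 2400 W.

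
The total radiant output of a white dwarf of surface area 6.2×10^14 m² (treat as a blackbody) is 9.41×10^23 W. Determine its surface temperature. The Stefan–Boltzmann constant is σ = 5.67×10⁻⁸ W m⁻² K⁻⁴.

T ≈ 12800 K

From P = σAT⁴, T = (P / σA)^(1/4) = (9.41×10^23 / (5.67×10⁻⁸ × 6.20×10^14))^(1/4).
T = (2.68×10^16)^(1/4) = 12800 K.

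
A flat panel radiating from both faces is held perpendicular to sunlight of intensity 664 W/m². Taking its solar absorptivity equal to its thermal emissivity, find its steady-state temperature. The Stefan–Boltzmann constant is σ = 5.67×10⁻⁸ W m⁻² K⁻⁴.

T ≈ 277 K

Absorbed flux αS = emitted flux 2εσT⁴ per unit area; with α = ε this gives T = (S/2σ)^(1/4).
T = (664 / (2 × 5.67×10⁻⁸))^(1/4) = (5.86×10^9)^(1/4).
T = 277 K.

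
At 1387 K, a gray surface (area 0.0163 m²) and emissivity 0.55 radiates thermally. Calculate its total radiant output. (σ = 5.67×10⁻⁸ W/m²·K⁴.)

P ≈ 1880 W

Stefan–Boltzmann: P = εσAT⁴ = 0.55 × 5.67×10⁻⁸ × 0.0163 × (1387)⁴ = 0.55 × 5.67×10⁻⁸ × 0.0163 × 3.70×10^12.
P = 1880 W.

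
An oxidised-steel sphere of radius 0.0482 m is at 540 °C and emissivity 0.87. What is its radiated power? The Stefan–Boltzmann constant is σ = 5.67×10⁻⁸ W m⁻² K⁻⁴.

A = 4πr² = 4π × (0.0482)² = 0.0292 m².
540 °C = 813 K.
Stefan–Boltzmann: P = εσAT⁴ = 0.87 × 5.67×10⁻⁸ × 0.0292 × (813)⁴ = 0.87 × 5.67×10⁻⁸ × 0.0292 × 4.37×10^11.
P = 629 W.

P ≈ 629 W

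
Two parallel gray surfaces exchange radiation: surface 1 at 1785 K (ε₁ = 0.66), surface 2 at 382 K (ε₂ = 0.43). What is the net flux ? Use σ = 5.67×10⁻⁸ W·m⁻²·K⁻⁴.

q ≈ 2.02×10^5 W/m²

For two large parallel gray plates, q = σ(T₁⁴ − T₂⁴) / (1/ε₁ + 1/ε₂ − 1).
1/ε₁ + 1/ε₂ − 1 = 1/0.66 + 1/0.43 − 1 = 2.841.
T₁⁴ − T₂⁴ = 1.02×10^13 − 2.13×10^10 = 1.01×10^13 K⁴.
q = 5.67×10⁻⁸ × 1.01×10^13 / 2.841 = 2.02×10^5 W/m².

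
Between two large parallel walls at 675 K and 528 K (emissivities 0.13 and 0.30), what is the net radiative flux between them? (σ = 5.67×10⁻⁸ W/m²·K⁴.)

For two large parallel gray plates, q = σ(T₁⁴ − T₂⁴) / (1/ε₁ + 1/ε₂ − 1).
1/ε₁ + 1/ε₂ − 1 = 1/0.13 + 1/0.30 − 1 = 10.03.
T₁⁴ − T₂⁴ = 2.08×10^11 − 7.77×10^10 = 1.30×10^11 K⁴.
q = 5.67×10⁻⁸ × 1.30×10^11 / 10.03 = 735 W/m².

q ≈ 735 W/m²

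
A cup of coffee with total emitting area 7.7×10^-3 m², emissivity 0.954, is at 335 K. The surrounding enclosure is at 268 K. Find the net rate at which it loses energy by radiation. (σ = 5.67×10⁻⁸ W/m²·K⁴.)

Q ≈ 3.10 W

Q = εσA(T⁴ − T_s⁴). T⁴ − T_s⁴ = (335)⁴ − (268)⁴ = 1.26×10^10 − 5.16×10^9 = 7.44×10^9 K⁴.
Q = 0.954 × 5.67×10⁻⁸ × 7.70×10^-3 × 7.44×10^9 = 3.10 W.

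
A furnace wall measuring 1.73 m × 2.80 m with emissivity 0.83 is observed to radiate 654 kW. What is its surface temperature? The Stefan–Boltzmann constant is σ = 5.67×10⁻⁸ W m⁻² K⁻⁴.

T ≈ 1300 K

A = 1.73 × 2.80 = 4.84 m².
From P = εσAT⁴, T = (P / εσA)^(1/4) = (6.54×10^5 / (0.83 × 5.67×10⁻⁸ × 4.84))^(1/4).
T = (2.87×10^12)^(1/4) = 1300 K.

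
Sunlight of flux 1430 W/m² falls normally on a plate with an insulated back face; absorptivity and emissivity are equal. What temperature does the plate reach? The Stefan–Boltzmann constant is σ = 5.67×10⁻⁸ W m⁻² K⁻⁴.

T ≈ 399 K

Absorbed flux αS = emitted flux εσT⁴ (one radiating face); with α = ε, T = (S/σ)^(1/4).
T = (1430 / 5.67×10⁻⁸)^(1/4) = (2.52×10^10)^(1/4).
T = 399 K.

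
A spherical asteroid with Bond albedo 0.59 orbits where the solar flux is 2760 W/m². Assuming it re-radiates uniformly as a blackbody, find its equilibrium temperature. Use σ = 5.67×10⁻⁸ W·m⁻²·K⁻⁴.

T ≈ 266 K

Power absorbed = (1−a)S·πR²; power emitted = 4πR²σT⁴. Equating and cancelling πR²:
T = ((1−a)S / 4σ)^(1/4) = (1130 / (4 × 5.67×10⁻⁸))^(1/4) = (4.99×10^9)^(1/4).
T = 266 K.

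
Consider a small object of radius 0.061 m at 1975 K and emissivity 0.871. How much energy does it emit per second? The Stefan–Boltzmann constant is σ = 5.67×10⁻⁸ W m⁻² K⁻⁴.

P ≈ 35100 W

A = 4πr² = 4π × (0.061)² = 0.0468 m².
P = εσAT⁴ = 0.871 × 5.67×10⁻⁸ × 0.0468 × (1975)⁴ = 0.871 × 5.67×10⁻⁸ × 0.0468 × 1.52×10^13.
P = 35100 W.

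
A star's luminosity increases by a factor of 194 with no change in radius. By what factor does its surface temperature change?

P ∝ T⁴ ⇒ T ∝ P^(1/4), so T scales by (194)^(1/4) = 3.73.

factor ≈ 3.73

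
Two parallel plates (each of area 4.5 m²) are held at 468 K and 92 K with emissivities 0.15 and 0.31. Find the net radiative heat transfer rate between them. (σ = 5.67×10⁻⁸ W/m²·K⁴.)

Q ≈ 1370 W

For two large parallel gray plates, q = σ(T₁⁴ − T₂⁴) / (1/ε₁ + 1/ε₂ − 1).
1/ε₁ + 1/ε₂ − 1 = 1/0.15 + 1/0.31 − 1 = 8.892.
T₁⁴ − T₂⁴ = 4.80×10^10 − 7.16×10^7 = 4.79×10^10 K⁴.
q = 5.67×10⁻⁸ × 4.79×10^10 / 8.892 = 305 W/m².
Q = q·A = 305 × 4.5 = 1370 W.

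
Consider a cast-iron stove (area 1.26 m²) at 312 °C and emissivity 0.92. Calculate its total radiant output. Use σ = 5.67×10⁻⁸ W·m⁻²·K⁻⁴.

312 °C = 585 K.
Stefan–Boltzmann: P = εσAT⁴ = 0.92 × 5.67×10⁻⁸ × 1.26 × (585)⁴ = 0.92 × 5.67×10⁻⁸ × 1.26 × 1.17×10^11.
P = 7700 W.

P ≈ 7700 W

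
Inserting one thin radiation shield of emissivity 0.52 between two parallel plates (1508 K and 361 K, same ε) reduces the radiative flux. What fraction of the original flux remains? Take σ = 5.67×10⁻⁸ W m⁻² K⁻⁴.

ratio ≈ 0.500

With N identical shields there are N+1 = 2 gaps in series, each with the same radiative resistance, so the flux falls to 1/(N+1) of its unshielded value.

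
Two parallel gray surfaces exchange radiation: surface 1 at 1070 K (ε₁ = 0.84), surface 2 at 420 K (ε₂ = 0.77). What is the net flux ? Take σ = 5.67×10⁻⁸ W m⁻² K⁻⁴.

For two large parallel gray plates, q = σ(T₁⁴ − T₂⁴) / (1/ε₁ + 1/ε₂ − 1).
1/ε₁ + 1/ε₂ − 1 = 1/0.84 + 1/0.77 − 1 = 1.489.
T₁⁴ − T₂⁴ = 1.31×10^12 − 3.11×10^10 = 1.28×10^12 K⁴.
q = 5.67×10⁻⁸ × 1.28×10^12 / 1.489 = 48700 W/m².

q ≈ 48700 W/m²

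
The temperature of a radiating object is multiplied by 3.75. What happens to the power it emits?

P ∝ T⁴, so the power scales as (3.75)⁴ = 198.

factor ≈ 198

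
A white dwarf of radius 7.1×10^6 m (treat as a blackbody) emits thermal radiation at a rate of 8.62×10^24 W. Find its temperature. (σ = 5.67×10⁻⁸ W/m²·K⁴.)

A = 4πr² = 4π × (7.1×10^6)² = 6.33×10^14 m².
From P = σAT⁴, T = (P / σA)^(1/4) = (8.62×10^24 / (5.67×10⁻⁸ × 6.33×10^14))^(1/4).
T = (2.40×10^17)^(1/4) = 22100 K.

T ≈ 22100 K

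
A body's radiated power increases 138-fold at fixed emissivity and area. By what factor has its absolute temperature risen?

P ∝ T⁴ ⇒ T ∝ P^(1/4), so T scales by (138)^(1/4) = 3.43.

factor ≈ 3.43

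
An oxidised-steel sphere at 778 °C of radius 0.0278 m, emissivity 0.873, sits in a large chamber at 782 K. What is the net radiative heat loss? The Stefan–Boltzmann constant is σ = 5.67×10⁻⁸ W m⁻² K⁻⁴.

A = 4πr² = 4π × (0.0278)² = 9.71×10^-3 m².
Convert: 778 °C = 1051 K.
Q = εσA(T⁴ − T_s⁴). T⁴ − T_s⁴ = (1051)⁴ − (782)⁴ = 1.22×10^12 − 3.74×10^11 = 8.46×10^11 K⁴.
Q = 0.873 × 5.67×10⁻⁸ × 9.71×10^-3 × 8.46×10^11 = 407 W.

Q ≈ 407 W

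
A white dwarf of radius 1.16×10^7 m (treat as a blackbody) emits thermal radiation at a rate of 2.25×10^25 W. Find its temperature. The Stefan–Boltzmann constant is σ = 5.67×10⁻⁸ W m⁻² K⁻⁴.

A = 4πr² = 4π × (1.16×10^7)² = 1.69×10^15 m².
From P = σAT⁴, T = (P / σA)^(1/4) = (2.25×10^25 / (5.67×10⁻⁸ × 1.69×10^15))^(1/4).
T = (2.35×10^17)^(1/4) = 22000 K.

T ≈ 22000 K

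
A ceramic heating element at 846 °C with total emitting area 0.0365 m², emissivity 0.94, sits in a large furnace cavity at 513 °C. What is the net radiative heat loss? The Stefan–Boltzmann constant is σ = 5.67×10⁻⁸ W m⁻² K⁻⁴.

Convert: 846 °C = 1119 K; 513 °C = 786 K.
Q = εσA(T⁴ − T_s⁴). T⁴ − T_s⁴ = (1119)⁴ − (786)⁴ = 1.57×10^12 − 3.82×10^11 = 1.19×10^12 K⁴.
Q = 0.94 × 5.67×10⁻⁸ × 0.0365 × 1.19×10^12 = 2310 W.

Q ≈ 2310 W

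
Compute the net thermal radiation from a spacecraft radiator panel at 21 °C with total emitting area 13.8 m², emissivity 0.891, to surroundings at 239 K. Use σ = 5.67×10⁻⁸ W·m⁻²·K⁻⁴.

Convert: 21 °C = 294 K.
Q = εσA(T⁴ − T_s⁴). T⁴ − T_s⁴ = (294)⁴ − (239)⁴ = 7.47×10^9 − 3.26×10^9 = 4.21×10^9 K⁴.
Q = 0.891 × 5.67×10⁻⁸ × 13.8 × 4.21×10^9 = 2930 W.

Q ≈ 2930 W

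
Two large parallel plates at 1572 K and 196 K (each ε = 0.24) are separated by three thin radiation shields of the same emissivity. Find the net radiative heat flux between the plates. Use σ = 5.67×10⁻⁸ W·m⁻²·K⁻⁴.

q ≈ 11800 W/m²

Each of the 4 gaps contributes resistance (2/ε − 1) = 2/0.24 − 1 = 7.333; total = 29.33.
q = σ(T₁⁴ − T₂⁴) / 29.33 = 5.67×10⁻⁸ × 6.11×10^12 / 29.33 = 11800 W/m².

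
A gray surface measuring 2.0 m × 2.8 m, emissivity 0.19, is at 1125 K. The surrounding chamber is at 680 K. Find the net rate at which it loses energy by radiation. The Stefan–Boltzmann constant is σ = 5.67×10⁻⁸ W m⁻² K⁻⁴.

Q ≈ 83700 W

A = 2.0 × 2.8 = 5.60 m².
Q = εσA(T⁴ − T_s⁴). T⁴ − T_s⁴ = (1125)⁴ − (680)⁴ = 1.60×10^12 − 2.14×10^11 = 1.39×10^12 K⁴.
Q = 0.19 × 5.67×10⁻⁸ × 5.60 × 1.39×10^12 = 83700 W.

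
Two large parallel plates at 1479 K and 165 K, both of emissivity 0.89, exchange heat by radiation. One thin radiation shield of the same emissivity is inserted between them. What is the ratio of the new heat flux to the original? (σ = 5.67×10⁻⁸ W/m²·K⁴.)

ratio ≈ 0.500

With N identical shields there are N+1 = 2 gaps in series, each with the same radiative resistance, so the flux falls to 1/(N+1) of its unshielded value.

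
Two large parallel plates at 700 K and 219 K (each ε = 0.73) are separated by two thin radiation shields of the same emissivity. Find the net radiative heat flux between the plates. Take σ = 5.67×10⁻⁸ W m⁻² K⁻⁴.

q ≈ 2580 W/m²

Each of the 3 gaps contributes resistance (2/ε − 1) = 2/0.73 − 1 = 1.740; total = 5.219.
q = σ(T₁⁴ − T₂⁴) / 5.219 = 5.67×10⁻⁸ × 2.38×10^11 / 5.219 = 2580 W/m².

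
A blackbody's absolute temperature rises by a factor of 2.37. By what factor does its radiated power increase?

factor ≈ 31.5

P ∝ T⁴, so the power scales as (2.37)⁴ = 31.5.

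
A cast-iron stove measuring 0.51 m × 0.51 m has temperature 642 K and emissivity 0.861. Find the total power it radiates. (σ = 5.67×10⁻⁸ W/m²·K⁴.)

P ≈ 2160 W

A = 0.51 × 0.51 = 0.260 m².
P = εσAT⁴ = 0.861 × 5.67×10⁻⁸ × 0.260 × (642)⁴ = 0.861 × 5.67×10⁻⁸ × 0.260 × 1.70×10^11.
P = 2160 W.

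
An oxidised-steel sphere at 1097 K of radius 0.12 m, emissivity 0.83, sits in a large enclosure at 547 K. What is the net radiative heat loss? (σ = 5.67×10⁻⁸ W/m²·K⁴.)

Q ≈ 11600 W

A = 4πr² = 4π × (0.12)² = 0.181 m².
Q = εσA(T⁴ − T_s⁴). T⁴ − T_s⁴ = (1097)⁴ − (547)⁴ = 1.45×10^12 − 8.95×10^10 = 1.36×10^12 K⁴.
Q = 0.83 × 5.67×10⁻⁸ × 0.181 × 1.36×10^12 = 11600 W.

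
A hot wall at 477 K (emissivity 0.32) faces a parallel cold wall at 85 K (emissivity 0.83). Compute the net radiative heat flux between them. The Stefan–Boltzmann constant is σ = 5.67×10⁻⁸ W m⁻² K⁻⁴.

q ≈ 881 W/m²

For two large parallel gray plates, q = σ(T₁⁴ − T₂⁴) / (1/ε₁ + 1/ε₂ − 1).
1/ε₁ + 1/ε₂ − 1 = 1/0.32 + 1/0.83 − 1 = 3.330.
T₁⁴ − T₂⁴ = 5.18×10^10 − 5.22×10^7 = 5.17×10^10 K⁴.
q = 5.67×10⁻⁸ × 5.17×10^10 / 3.330 = 881 W/m².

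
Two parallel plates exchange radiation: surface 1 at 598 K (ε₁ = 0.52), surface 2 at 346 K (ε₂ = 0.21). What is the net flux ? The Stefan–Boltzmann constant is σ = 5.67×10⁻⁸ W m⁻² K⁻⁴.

For two large parallel gray plates, q = σ(T₁⁴ − T₂⁴) / (1/ε₁ + 1/ε₂ − 1).
1/ε₁ + 1/ε₂ − 1 = 1/0.52 + 1/0.21 − 1 = 5.685.
T₁⁴ − T₂⁴ = 1.28×10^11 − 1.43×10^10 = 1.14×10^11 K⁴.
q = 5.67×10⁻⁸ × 1.14×10^11 / 5.685 = 1130 W/m².

q ≈ 1130 W/m²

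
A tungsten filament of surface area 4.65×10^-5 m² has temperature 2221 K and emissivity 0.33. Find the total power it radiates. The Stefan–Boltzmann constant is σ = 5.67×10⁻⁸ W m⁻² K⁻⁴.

P ≈ 21.2 W

P = εσAT⁴ = 0.33 × 5.67×10⁻⁸ × 4.65×10^-5 × (2221)⁴ = 0.33 × 5.67×10⁻⁸ × 4.65×10^-5 × 2.43×10^13.
P = 21.2 W.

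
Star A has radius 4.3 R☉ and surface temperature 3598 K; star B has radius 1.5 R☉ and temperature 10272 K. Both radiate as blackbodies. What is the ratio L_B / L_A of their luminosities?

L = 4πR²σT⁴ ∝ R²T⁴, so L_B/L_A = (1.5/4.3)² × (10272/3598)⁴ = 0.122 × 66.4 = 8.08.

L_B/L_A ≈ 8.08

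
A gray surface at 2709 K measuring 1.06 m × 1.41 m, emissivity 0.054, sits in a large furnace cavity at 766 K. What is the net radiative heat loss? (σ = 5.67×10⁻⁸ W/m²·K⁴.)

Q ≈ 2.45×10^5 W

A = 1.06 × 1.41 = 1.49 m².
Q = εσA(T⁴ − T_s⁴). T⁴ − T_s⁴ = (2709)⁴ − (766)⁴ = 5.39×10^13 − 3.44×10^11 = 5.35×10^13 K⁴.
Q = 0.054 × 5.67×10⁻⁸ × 1.49 × 5.35×10^13 = 2.45×10^5 W.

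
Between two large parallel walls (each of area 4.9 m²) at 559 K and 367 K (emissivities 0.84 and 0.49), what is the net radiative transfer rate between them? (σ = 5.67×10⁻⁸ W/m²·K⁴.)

For two large parallel gray plates, q = σ(T₁⁴ − T₂⁴) / (1/ε₁ + 1/ε₂ − 1).
1/ε₁ + 1/ε₂ − 1 = 1/0.84 + 1/0.49 − 1 = 2.231.
T₁⁴ − T₂⁴ = 9.76×10^10 − 1.81×10^10 = 7.95×10^10 K⁴.
q = 5.67×10⁻⁸ × 7.95×10^10 / 2.231 = 2020 W/m².
Q = q·A = 2020 × 4.9 = 9900 W.

Q ≈ 9900 W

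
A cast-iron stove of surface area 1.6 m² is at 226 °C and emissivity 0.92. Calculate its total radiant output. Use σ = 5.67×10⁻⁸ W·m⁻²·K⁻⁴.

226 °C = 499 K.
Stefan–Boltzmann: P = εσAT⁴ = 0.92 × 5.67×10⁻⁸ × 1.60 × (499)⁴ = 0.92 × 5.67×10⁻⁸ × 1.60 × 6.20×10^10.
P = 5170 W.

P ≈ 5170 W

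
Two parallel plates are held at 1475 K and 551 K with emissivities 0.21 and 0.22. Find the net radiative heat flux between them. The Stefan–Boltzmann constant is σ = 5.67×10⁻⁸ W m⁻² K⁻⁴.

q ≈ 31700 W/m²

For two large parallel gray plates, q = σ(T₁⁴ − T₂⁴) / (1/ε₁ + 1/ε₂ − 1).
1/ε₁ + 1/ε₂ − 1 = 1/0.21 + 1/0.22 − 1 = 8.307.
T₁⁴ − T₂⁴ = 4.73×10^12 − 9.22×10^10 = 4.64×10^12 K⁴.
q = 5.67×10⁻⁸ × 4.64×10^12 / 8.307 = 31700 W/m².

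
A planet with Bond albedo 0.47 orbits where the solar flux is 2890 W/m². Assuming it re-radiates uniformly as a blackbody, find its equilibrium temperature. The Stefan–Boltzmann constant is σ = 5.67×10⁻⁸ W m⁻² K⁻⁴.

T ≈ 287 K

Power absorbed = (1−a)S·πR²; power emitted = 4πR²σT⁴. Equating and cancelling πR²:
T = ((1−a)S / 4σ)^(1/4) = (1530 / (4 × 5.67×10⁻⁸))^(1/4) = (6.75×10^9)^(1/4).
T = 287 K.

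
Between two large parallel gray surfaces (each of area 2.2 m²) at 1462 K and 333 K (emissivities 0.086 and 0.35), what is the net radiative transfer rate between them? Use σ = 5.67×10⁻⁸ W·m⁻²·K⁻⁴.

For two large parallel gray plates, q = σ(T₁⁴ − T₂⁴) / (1/ε₁ + 1/ε₂ − 1).
1/ε₁ + 1/ε₂ − 1 = 1/0.086 + 1/0.35 − 1 = 13.49.
T₁⁴ − T₂⁴ = 4.57×10^12 − 1.23×10^10 = 4.56×10^12 K⁴.
q = 5.67×10⁻⁸ × 4.56×10^12 / 13.49 = 19200 W/m².
Q = q·A = 19200 × 2.2 = 42100 W.

Q ≈ 42100 W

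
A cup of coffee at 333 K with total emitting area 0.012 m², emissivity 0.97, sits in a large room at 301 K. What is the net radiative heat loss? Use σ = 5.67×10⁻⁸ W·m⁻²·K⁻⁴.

Q = εσA(T⁴ − T_s⁴). T⁴ − T_s⁴ = (333)⁴ − (301)⁴ = 1.23×10^10 − 8.21×10^9 = 4.09×10^9 K⁴.
Q = 0.97 × 5.67×10⁻⁸ × 0.0120 × 4.09×10^9 = 2.70 W.

Q ≈ 2.70 W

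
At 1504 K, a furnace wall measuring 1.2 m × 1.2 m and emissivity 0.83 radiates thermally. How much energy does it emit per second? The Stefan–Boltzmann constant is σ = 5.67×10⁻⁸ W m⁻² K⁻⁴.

P ≈ 3.47×10^5 W

A = 1.2 × 1.2 = 1.44 m².
P = εσAT⁴ = 0.83 × 5.67×10⁻⁸ × 1.44 × (1504)⁴ = 0.83 × 5.67×10⁻⁸ × 1.44 × 5.12×10^12.
P = 3.47×10^5 W.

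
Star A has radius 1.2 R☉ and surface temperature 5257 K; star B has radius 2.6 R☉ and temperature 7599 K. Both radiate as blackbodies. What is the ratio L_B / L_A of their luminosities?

L = 4πR²σT⁴ ∝ R²T⁴, so L_B/L_A = (2.6/1.2)² × (7599/5257)⁴ = 4.69 × 4.37 = 20.5.

L_B/L_A ≈ 20.5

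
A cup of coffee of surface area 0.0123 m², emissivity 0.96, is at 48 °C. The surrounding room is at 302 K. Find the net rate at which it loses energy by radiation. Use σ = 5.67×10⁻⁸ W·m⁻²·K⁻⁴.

Q ≈ 1.54 W

Convert: 48 °C = 321 K.
Q = εσA(T⁴ − T_s⁴). T⁴ − T_s⁴ = (321)⁴ − (302)⁴ = 1.06×10^10 − 8.32×10^9 = 2.30×10^9 K⁴.
Q = 0.96 × 5.67×10⁻⁸ × 0.0123 × 2.30×10^9 = 1.54 W.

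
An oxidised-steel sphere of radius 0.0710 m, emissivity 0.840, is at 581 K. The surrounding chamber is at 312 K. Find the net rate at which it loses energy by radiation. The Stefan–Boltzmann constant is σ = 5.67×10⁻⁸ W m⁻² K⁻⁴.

A = 4πr² = 4π × (0.0710)² = 0.0633 m².
Q = εσA(T⁴ − T_s⁴). T⁴ − T_s⁴ = (581)⁴ − (312)⁴ = 1.14×10^11 − 9.48×10^9 = 1.04×10^11 K⁴.
Q = 0.840 × 5.67×10⁻⁸ × 0.0633 × 1.04×10^11 = 315 W.

Q ≈ 315 W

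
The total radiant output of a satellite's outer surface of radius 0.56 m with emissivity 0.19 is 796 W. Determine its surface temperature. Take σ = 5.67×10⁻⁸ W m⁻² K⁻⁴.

T ≈ 370 K

A = 4πr² = 4π × (0.56)² = 3.94 m².
From P = εσAT⁴, T = (P / εσA)^(1/4) = (796 / (0.19 × 5.67×10⁻⁸ × 3.94))^(1/4).
T = (1.87×10^10)^(1/4) = 370 K.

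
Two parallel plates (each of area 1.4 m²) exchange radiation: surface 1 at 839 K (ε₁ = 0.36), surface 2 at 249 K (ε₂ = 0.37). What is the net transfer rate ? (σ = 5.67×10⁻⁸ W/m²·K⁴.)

Q ≈ 8710 W

For two large parallel gray plates, q = σ(T₁⁴ − T₂⁴) / (1/ε₁ + 1/ε₂ − 1).
1/ε₁ + 1/ε₂ − 1 = 1/0.36 + 1/0.37 − 1 = 4.480.
T₁⁴ − T₂⁴ = 4.96×10^11 − 3.84×10^9 = 4.92×10^11 K⁴.
q = 5.67×10⁻⁸ × 4.92×10^11 / 4.480 = 6220 W/m².
Q = q·A = 6220 × 1.4 = 8710 W.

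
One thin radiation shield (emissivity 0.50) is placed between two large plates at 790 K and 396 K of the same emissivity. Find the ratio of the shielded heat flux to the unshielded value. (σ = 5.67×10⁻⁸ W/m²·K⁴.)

ratio ≈ 0.500

With N identical shields there are N+1 = 2 gaps in series, each with the same radiative resistance, so the flux falls to 1/(N+1) of its unshielded value.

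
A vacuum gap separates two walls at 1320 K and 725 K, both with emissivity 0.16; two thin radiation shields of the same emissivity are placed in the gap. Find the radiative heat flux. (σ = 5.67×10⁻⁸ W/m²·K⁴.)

q ≈ 4540 W/m²

Each of the 3 gaps contributes resistance (2/ε − 1) = 2/0.16 − 1 = 11.50; total = 34.50.
q = σ(T₁⁴ − T₂⁴) / 34.50 = 5.67×10⁻⁸ × 2.76×10^12 / 34.50 = 4540 W/m².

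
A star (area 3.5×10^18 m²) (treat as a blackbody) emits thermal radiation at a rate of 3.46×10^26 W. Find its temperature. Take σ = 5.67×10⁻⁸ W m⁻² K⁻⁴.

From P = σAT⁴, T = (P / σA)^(1/4) = (3.46×10^26 / (5.67×10⁻⁸ × 3.50×10^18))^(1/4).
T = (1.74×10^15)^(1/4) = 6460 K.

T ≈ 6460 K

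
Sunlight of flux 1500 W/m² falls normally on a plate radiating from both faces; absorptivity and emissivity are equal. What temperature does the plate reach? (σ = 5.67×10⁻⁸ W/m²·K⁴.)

T ≈ 339 K

Absorbed flux αS = emitted flux 2εσT⁴ per unit area; with α = ε this gives T = (S/2σ)^(1/4).
T = (1500 / (2 × 5.67×10⁻⁸))^(1/4) = (1.32×10^10)^(1/4).
T = 339 K.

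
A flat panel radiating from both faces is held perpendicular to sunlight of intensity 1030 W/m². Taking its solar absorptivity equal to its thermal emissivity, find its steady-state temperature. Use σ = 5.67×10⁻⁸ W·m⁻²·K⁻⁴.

Absorbed flux αS = emitted flux 2εσT⁴ per unit area; with α = ε this gives T = (S/2σ)^(1/4).
T = (1030 / (2 × 5.67×10⁻⁸))^(1/4) = (9.08×10^9)^(1/4).
T = 309 K.

T ≈ 309 K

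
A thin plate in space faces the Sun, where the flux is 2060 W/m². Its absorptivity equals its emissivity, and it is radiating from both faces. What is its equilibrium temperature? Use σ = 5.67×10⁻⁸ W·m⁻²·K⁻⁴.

T ≈ 367 K

Absorbed flux αS = emitted flux 2εσT⁴ per unit area; with α = ε this gives T = (S/2σ)^(1/4).
T = (2060 / (2 × 5.67×10⁻⁸))^(1/4) = (1.82×10^10)^(1/4).
T = 367 K.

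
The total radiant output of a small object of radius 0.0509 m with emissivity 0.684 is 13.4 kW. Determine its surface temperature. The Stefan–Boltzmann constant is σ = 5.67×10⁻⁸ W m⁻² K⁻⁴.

T ≈ 1800 K

A = 4πr² = 4π × (0.0509)² = 0.0326 m².
From P = εσAT⁴, T = (P / εσA)^(1/4) = (13400 / (0.684 × 5.67×10⁻⁸ × 0.0326))^(1/4).
T = (1.06×10^13)^(1/4) = 1800 K.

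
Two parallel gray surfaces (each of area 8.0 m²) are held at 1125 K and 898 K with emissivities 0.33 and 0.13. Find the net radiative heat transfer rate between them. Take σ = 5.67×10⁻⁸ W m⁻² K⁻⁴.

Q ≈ 44400 W

For two large parallel gray plates, q = σ(T₁⁴ − T₂⁴) / (1/ε₁ + 1/ε₂ − 1).
1/ε₁ + 1/ε₂ − 1 = 1/0.33 + 1/0.13 − 1 = 9.723.
T₁⁴ − T₂⁴ = 1.60×10^12 − 6.50×10^11 = 9.52×10^11 K⁴.
q = 5.67×10⁻⁸ × 9.52×10^11 / 9.723 = 5550 W/m².
Q = q·A = 5550 × 8.0 = 44400 W.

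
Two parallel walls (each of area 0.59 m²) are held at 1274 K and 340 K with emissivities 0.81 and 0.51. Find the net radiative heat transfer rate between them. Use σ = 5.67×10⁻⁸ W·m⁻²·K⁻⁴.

For two large parallel gray plates, q = σ(T₁⁴ − T₂⁴) / (1/ε₁ + 1/ε₂ − 1).
1/ε₁ + 1/ε₂ − 1 = 1/0.81 + 1/0.51 − 1 = 2.195.
T₁⁴ − T₂⁴ = 2.63×10^12 − 1.34×10^10 = 2.62×10^12 K⁴.
q = 5.67×10⁻⁸ × 2.62×10^12 / 2.195 = 67700 W/m².
Q = q·A = 67700 × 0.59 = 39900 W.

Q ≈ 39900 W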